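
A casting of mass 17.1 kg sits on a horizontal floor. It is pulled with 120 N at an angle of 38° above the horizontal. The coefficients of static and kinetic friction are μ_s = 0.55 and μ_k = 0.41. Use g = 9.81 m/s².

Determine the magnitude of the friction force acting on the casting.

The vertical component of P reduces the normal force: N = m g − P sin α = 167.8 − 73.88 = 93.87 N.
For equilibrium, f = P cos α = 120×cos 38° = 94.56 N.
The static-friction limit is μ_s N = 51.63 N.
94.56 > 51.63 N → the casting slides; f = μ_k N = 0.41×93.87 = 38.5 N.

f ≈ 38.5 N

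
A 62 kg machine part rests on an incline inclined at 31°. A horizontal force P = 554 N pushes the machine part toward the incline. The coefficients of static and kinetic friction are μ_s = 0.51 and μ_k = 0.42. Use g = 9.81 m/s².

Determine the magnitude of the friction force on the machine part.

The horizontal push has a component P sin θ into the surface, so N = m g cos θ + P sin θ = 521.3 + 285.3 = 806.7 N.
Parallel to the incline: P cos θ − m g sin θ = 474.9 − 313.3 = 161.6 N; the friction needed to balance this is 161.6 N acting down the slope.
Maximum static friction: μ_s N = 0.51 × 806.7 = 411.4 N.
|f_req| = 161.6 ≤ 411.4 N → the machine part is in equilibrium; friction equals the required value.

f ≈ 162 N (down the incline)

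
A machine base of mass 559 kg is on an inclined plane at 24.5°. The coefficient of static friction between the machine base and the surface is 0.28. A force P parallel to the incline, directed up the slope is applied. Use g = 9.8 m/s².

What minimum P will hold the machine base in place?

P_min ≈ 876 N

The machine base tends to slide down (tan θ > μ_s), so at the point of impending slip friction acts up-slope at its limit: f = μ_s N.
P is parallel to the surface, so N = m g cos θ = 4980 N.
Along the incline: P + μ_s N = m g sin θ, so P = 2270 − 0.28×4980 = 876 N.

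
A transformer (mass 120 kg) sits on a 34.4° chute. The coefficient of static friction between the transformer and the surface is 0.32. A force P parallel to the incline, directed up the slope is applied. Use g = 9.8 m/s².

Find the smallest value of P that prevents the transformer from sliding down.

The transformer tends to slide down (tan θ > μ_s), so at the point of impending slip friction acts up-slope at its limit: f = μ_s N.
P is parallel to the surface, so N = m g cos θ = 970 N.
Along the incline: P + μ_s N = m g sin θ, so P = 664 − 0.32×970 = 354 N.

P_min ≈ 354 N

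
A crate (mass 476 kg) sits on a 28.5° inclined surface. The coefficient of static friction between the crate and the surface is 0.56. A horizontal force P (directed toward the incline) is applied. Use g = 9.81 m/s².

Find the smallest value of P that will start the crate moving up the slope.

At impending motion up the slope, friction acts down-slope at its limit: f = μ_s N.
Perpendicular to the incline: N = m g cos θ + P sin θ.
Along the incline: P cos θ = m g sin θ + μ_s N = m g sin θ + μ_s (m g cos θ + P sin θ).
Solving, P (cos θ − μ_s sin θ) = m g (sin θ + μ_s cos θ), so P = 476×9.81×(sin 28.5° + 0.56 cos 28.5°)/(cos 28.5° − 0.56 sin 28.5°) = 4670×0.9693/0.6116 = 7400 N.

P ≈ 7400 N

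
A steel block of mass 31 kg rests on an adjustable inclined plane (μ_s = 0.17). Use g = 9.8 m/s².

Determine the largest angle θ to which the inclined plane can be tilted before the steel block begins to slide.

θ_max ≈ 9.65°

At the slip threshold, m g sin θ = μ_s · m g cos θ, so tan θ = μ_s.
θ_max = arctan(0.17) = 9.65°.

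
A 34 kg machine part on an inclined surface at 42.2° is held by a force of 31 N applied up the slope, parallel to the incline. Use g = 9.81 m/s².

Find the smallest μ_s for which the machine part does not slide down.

μ_s,min ≈ 0.781

N = m g cos θ = 247.1 N.
Friction must make up the shortfall along the incline: f = m g sin θ − P = 224 − 31 = 193 N.
At the threshold f = μ_s N, so μ_s,min = 193/247.1 = 0.781.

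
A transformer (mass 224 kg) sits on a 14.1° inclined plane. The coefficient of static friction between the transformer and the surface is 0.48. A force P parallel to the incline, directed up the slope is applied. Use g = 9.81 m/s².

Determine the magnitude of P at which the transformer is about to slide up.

P ≈ 1560 N

At impending motion up the slope, friction acts down-slope at its limit: f = μ_s N.
P is parallel to the surface, so N = m g cos θ = 2130 N.
Along the incline: P = m g sin θ + μ_s N = 535 + 0.48×2130 = 1560 N.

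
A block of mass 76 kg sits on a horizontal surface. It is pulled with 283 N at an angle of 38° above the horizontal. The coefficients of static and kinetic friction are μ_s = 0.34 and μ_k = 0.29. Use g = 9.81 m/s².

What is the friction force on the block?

Vertical equilibrium gives N = m g − P sin α = 571.3 N.
For equilibrium, f = P cos α = 283×cos 38° = 223 N.
The static-friction limit is μ_s N = 194.3 N.
The required friction exceeds μ_s N, so the block moves and f = μ_k N = 166 N.

f ≈ 166 N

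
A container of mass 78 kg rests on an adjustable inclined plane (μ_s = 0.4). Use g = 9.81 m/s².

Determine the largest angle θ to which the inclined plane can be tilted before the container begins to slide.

At the slip threshold, m g sin θ = μ_s · m g cos θ, so tan θ = μ_s.
θ_max = arctan(0.4) = 21.8°.

θ_max ≈ 21.8°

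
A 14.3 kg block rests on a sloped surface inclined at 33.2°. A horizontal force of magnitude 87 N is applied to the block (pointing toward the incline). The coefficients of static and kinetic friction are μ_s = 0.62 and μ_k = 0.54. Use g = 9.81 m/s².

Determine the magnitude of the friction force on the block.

f ≈ 4.02 N (up the incline)

Normal direction: N = m g cos θ + P sin θ = 165 N.
Parallel to the incline: P cos θ − m g sin θ = 72.8 − 76.81 = -4.015 N; the friction needed to balance this is 4.015 N acting up the slope.
Maximum static friction: μ_s N = 0.62 × 165 = 102.3 N.
Since 4.015 N is within the 102.3 N limit, the block stays put and friction is exactly 4.02 N.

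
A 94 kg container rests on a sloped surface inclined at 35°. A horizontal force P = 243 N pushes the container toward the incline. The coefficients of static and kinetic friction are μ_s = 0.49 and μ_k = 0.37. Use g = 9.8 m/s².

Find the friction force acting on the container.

The horizontal push has a component P sin θ into the surface, so N = m g cos θ + P sin θ = 754.6 + 139.4 = 894 N.
Along the incline, the net driving force (taking up-slope positive) is P cos θ − m g sin θ = 199.1 − 528.4 = -329.3 N, so equilibrium requires friction f = 329.3 N (up-slope).
Maximum static friction: μ_s N = 0.49 × 894 = 438.1 N.
Since 329.3 N is within the 438.1 N limit, the container stays put and friction is exactly 329 N.

f ≈ 329 N (up the incline)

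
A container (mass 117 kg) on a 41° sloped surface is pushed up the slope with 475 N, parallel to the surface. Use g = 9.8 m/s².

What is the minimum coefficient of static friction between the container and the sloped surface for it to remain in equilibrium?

μ_s,min ≈ 0.32

N = m g cos θ = 865.4 N.
Friction must make up the shortfall along the incline: f = m g sin θ − P = 752.2 − 475 = 277.2 N.
At the threshold f = μ_s N, so μ_s,min = 277.2/865.4 = 0.32.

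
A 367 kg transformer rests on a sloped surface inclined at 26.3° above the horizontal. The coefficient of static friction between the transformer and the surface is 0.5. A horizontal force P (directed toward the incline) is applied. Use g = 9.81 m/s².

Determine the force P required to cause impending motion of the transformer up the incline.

At impending motion up the slope, friction acts down-slope at its limit: f = μ_s N.
Perpendicular to the incline: N = m g cos θ + P sin θ.
Along the incline: P cos θ = m g sin θ + μ_s N = m g sin θ + μ_s (m g cos θ + P sin θ).
Solving, P (cos θ − μ_s sin θ) = m g (sin θ + μ_s cos θ), so P = 367×9.81×(sin 26.3° + 0.5 cos 26.3°)/(cos 26.3° − 0.5 sin 26.3°) = 3600×0.8913/0.675 = 4750 N.

P ≈ 4750 N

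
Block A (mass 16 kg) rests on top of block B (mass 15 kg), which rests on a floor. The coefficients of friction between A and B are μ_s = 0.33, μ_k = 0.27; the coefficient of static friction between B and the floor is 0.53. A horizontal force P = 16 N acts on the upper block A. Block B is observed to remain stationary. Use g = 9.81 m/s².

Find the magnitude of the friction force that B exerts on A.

f ≈ 16 N

The normal force B exerts on A is simply A's weight, N₁ = 157 N.
So the A–B interface can sustain at most μ_s N₁ = 51.8 N of static friction.
P = 16 N is within that limit, so A and B move together (both at rest); the A–B friction is simply f₁ = P = 16 N.
By Newton's third law B feels 16 N forward from A. With B stationary, the floor's static friction on B balances it: f₂ = 16 N (well within μ_s(m_A+m_B)g = 161.2 N).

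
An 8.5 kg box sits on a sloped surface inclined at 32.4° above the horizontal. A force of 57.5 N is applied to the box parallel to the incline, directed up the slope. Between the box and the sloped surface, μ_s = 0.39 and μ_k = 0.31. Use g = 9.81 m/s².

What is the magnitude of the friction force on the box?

f ≈ 12.8 N (down the incline)

Perpendicular to the surface, N = m g cos θ = 8.5·9.81·cos 32.4° = 70.4 N.
Parallel to the incline, ΣF = 0 gives f = m g sin θ − P = 44.68 − 57.5 = -12.82 N (up-slope positive).
The static-friction ceiling is μ_s N = 0.39 × 70.4 = 27.46 N.
Since |-12.82| ≤ 27.46 N, the box remains in static equilibrium and friction takes exactly the required value.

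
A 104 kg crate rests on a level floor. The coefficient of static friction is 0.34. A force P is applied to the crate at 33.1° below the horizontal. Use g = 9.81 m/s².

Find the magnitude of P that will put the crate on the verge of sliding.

P ≈ 532 N

N = m g + P sin α (the push presses the crate into the level floor).
At impending slip, P cos α = μ_s N = μ_s (m g + P sin α).
Solving: P (cos α − μ_s sin α) = μ_s m g → P = 0.34×1020/(cos 33.1° − 0.34 sin 33.1°) = 347/0.652 = 532 N.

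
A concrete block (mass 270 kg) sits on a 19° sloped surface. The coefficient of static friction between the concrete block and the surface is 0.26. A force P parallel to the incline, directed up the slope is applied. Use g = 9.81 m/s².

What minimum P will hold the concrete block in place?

P_min ≈ 211 N

The concrete block tends to slide down (tan θ > μ_s), so at the point of impending slip friction acts up-slope at its limit: f = μ_s N.
P is parallel to the surface, so N = m g cos θ = 2500 N.
Along the incline: P + μ_s N = m g sin θ, so P = 862 − 0.26×2500 = 211 N.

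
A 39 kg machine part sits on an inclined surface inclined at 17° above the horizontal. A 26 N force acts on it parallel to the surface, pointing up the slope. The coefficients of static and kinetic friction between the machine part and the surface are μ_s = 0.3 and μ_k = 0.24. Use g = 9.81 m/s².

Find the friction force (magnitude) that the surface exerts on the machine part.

f ≈ 85.9 N (up the incline)

Normal force: N = m g cos θ = 39 × 9.81 × cos 17° = 365.9 N.
For equilibrium along the incline the friction force must supply f = m g sin θ − P = 111.9 − 26 = 85.86 N (positive meaning up-slope).
Maximum static friction available: μ_s N = 0.3 × 365.9 = 109.8 N.
Since |85.86| ≤ 109.8 N, static friction is sufficient; f equals the required value, not μ_s N.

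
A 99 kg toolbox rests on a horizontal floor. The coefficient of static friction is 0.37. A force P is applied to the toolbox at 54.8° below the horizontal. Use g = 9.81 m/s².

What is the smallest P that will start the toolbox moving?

P ≈ 1310 N

N = m g + P sin α (the push presses the toolbox into the horizontal floor).
At impending slip, P cos α = μ_s N = μ_s (m g + P sin α).
Solving: P (cos α − μ_s sin α) = μ_s m g → P = 0.37×971/(cos 54.8° − 0.37 sin 54.8°) = 359/0.2741 = 1310 N.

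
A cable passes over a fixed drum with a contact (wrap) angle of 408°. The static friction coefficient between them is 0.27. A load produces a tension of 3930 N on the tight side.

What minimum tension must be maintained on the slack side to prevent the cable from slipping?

Capstan equation at impending slip: T_tight/T_slack = e^{μβ}.
β = 408° = 7.121 rad; e^{μβ} = e^{0.27×7.121} = 6.839.
T_slack = T_tight / e^{μβ} = 3930 / 6.839 = 575 N.

T_min ≈ 575 N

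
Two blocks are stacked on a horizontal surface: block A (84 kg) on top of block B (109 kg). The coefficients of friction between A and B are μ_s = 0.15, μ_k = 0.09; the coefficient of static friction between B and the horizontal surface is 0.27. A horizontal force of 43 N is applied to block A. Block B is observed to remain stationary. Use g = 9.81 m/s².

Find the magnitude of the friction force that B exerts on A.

Between the blocks, N₁ = m_A g = 824 N.
Maximum static friction on A from B: μ_s N₁ = 0.15×824 = 123.6 N.
Since P = 43 N ≤ 123.6 N, A does not slip on B; friction on A equals P = 43 N.
B experiences an equal 43 N forward from A (third law). B is in equilibrium, so the floor supplies f₂ = 43 N of static friction (limit μ_s(m_A+m_B)g = 511.2 N, not exceeded).

f ≈ 43 N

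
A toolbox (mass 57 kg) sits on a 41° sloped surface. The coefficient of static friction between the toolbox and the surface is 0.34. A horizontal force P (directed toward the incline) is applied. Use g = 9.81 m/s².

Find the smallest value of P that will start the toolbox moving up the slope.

At impending motion up the slope, friction acts down-slope at its limit: f = μ_s N.
Perpendicular to the incline: N = m g cos θ + P sin θ.
Along the incline: P cos θ = m g sin θ + μ_s N = m g sin θ + μ_s (m g cos θ + P sin θ).
Solving, P (cos θ − μ_s sin θ) = m g (sin θ + μ_s cos θ), so P = 57×9.81×(sin 41° + 0.34 cos 41°)/(cos 41° − 0.34 sin 41°) = 559×0.9127/0.5316 = 960 N.

P ≈ 960 N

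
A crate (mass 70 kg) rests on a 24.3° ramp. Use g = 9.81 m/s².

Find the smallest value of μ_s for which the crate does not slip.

At the slip threshold m g sin θ = μ_s m g cos θ, so μ_s,min = tan θ.
μ_s,min = tan 24.3° = 0.452.

μ_s,min ≈ 0.452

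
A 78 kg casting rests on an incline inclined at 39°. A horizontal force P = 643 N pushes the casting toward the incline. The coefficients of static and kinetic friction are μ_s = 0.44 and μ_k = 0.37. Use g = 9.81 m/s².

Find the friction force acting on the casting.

f ≈ 18.2 N (down the incline)

The horizontal push has a component P sin θ into the surface, so N = m g cos θ + P sin θ = 594.7 + 404.7 = 999.3 N.
Parallel to the incline: P cos θ − m g sin θ = 499.7 − 481.5 = 18.16 N; the friction needed to balance this is 18.16 N acting down the slope.
The limit of static friction is μ_s N = 439.7 N.
|f_req| = 18.16 ≤ 439.7 N → the casting is in equilibrium; friction equals the required value.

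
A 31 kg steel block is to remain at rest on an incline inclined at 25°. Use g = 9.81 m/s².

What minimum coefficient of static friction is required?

At the slip threshold m g sin θ = μ_s m g cos θ, so μ_s,min = tan θ.
μ_s,min = tan 25° = 0.466.

μ_s,min ≈ 0.466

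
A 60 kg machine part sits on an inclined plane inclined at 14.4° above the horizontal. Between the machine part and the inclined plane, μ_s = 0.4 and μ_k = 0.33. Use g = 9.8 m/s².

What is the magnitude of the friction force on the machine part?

Normal force: N = m g cos θ = 60 × 9.8 × cos 14.4° = 569.5 N.
For equilibrium along the incline, friction must balance the weight component: f = m g sin θ = 146.2 N up the slope.
Static friction can supply at most μ_s N = 227.8 N.
Since |146.2| ≤ 227.8 N, no slip — friction simply equals what equilibrium demands.

f ≈ 146 N (up the incline)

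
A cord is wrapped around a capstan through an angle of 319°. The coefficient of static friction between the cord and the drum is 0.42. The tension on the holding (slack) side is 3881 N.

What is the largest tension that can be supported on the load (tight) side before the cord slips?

T_max ≈ 40200 N

At impending slip the capstan equation gives T₂/T₁ = e^{μβ} with β in radians.
β = 319° × π/180 = 5.568 rad.
e^{μβ} = e^{0.42×5.568} = 10.36.
T₂ = T₁ · e^{μβ} = 3881 × 10.36 = 40200 N.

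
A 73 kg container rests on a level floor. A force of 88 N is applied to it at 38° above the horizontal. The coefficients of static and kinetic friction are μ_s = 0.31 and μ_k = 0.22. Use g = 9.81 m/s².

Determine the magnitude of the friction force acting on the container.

f ≈ 69.3 N

Vertical equilibrium gives N = m g − P sin α = 662 N.
Horizontally, friction must balance P cos α = 69.34 N.
μ_s N = 0.31 × 662 = 205.2 N.
69.34 ≤ 205.2 N → static; friction equals the required 69.3 N.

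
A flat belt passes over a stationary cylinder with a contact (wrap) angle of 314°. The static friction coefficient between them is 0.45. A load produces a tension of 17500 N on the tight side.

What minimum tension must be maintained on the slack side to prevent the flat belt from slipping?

Capstan equation at impending slip: T_tight/T_slack = e^{μβ}.
β = 314° = 5.48 rad; e^{μβ} = e^{0.45×5.48} = 11.78.
T_slack = T_tight / e^{μβ} = 17500 / 11.78 = 1490 N.

T_min ≈ 1490 N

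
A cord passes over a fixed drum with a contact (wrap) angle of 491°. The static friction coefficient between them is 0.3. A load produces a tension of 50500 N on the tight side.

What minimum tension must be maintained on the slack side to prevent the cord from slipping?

Capstan equation at impending slip: T_tight/T_slack = e^{μβ}.
β = 491° = 8.57 rad; e^{μβ} = e^{0.3×8.57} = 13.08.
T_slack = T_tight / e^{μβ} = 50500 / 13.08 = 3860 N.

T_min ≈ 3860 N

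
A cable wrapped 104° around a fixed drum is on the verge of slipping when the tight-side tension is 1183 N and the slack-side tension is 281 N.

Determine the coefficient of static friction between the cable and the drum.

T₂/T₁ = e^{μβ} → μ = ln(T₂/T₁)/β.
β = 104° = 1.815 rad.
μ = ln(1183/281)/1.815 = ln(4.21)/1.815 = 0.792.

μ ≈ 0.792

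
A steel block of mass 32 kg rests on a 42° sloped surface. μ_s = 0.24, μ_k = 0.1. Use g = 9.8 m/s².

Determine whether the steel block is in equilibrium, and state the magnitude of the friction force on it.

N = m g cos θ = 233 N.
Down-slope weight component: m g sin θ = 210 N.
μ_s N = 55.9 N.
210 > 55.9 N, so it slides; kinetic friction f = μ_k N = 0.1×233 = 23.3 N.

f ≈ 23.3 N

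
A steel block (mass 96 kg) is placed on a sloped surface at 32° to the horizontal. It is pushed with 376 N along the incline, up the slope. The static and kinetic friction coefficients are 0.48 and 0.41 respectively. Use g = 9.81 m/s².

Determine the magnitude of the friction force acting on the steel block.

Normal force: N = m g cos θ = 96 × 9.81 × cos 32° = 798.7 N.
For equilibrium along the incline the friction force must supply f = m g sin θ − P = 499.1 − 376 = 123.1 N (positive meaning up-slope).
Maximum static friction available: μ_s N = 0.48 × 798.7 = 383.4 N.
Since |123.1| ≤ 383.4 N, static friction is sufficient; f equals the required value, not μ_s N.

f ≈ 123 N (up the incline)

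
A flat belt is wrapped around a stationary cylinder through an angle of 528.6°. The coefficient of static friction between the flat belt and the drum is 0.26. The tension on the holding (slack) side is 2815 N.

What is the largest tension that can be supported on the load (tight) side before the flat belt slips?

T_max ≈ 31000 N

At impending slip the capstan equation gives T₂/T₁ = e^{μβ} with β in radians.
β = 528.6° × π/180 = 9.226 rad.
e^{μβ} = e^{0.26×9.226} = 11.01.
T₂ = T₁ · e^{μβ} = 2815 × 11.01 = 31000 N.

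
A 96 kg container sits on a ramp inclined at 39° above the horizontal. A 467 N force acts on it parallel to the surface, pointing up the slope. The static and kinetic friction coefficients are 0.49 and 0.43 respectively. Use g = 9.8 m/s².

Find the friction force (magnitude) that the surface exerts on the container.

f ≈ 125 N (up the incline)

The normal reaction is N = m g cos θ = 731.1 N.
The friction needed for equilibrium is m g sin θ − P = 592.1 − 467 = 125.1 N, measured positive up-slope.
Maximum static friction available: μ_s N = 0.49 × 731.1 = 358.3 N.
Since |125.1| ≤ 358.3 N, no slip — friction simply equals what equilibrium demands.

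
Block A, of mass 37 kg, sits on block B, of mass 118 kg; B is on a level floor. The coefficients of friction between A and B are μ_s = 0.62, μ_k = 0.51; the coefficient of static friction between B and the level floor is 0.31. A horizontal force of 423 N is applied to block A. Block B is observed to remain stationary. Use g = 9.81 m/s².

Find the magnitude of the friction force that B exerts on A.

f ≈ 185 N

The normal force B exerts on A is simply A's weight, N₁ = 363 N.
Maximum static friction on A from B: μ_s N₁ = 0.62×363 = 225 N.
P = 423 N exceeds that limit, so A slips over B and the interface friction becomes kinetic: f₁ = μ_k N₁ = 0.51×363 = 185 N.
By Newton's third law B feels 185 N forward from A. With B stationary, the floor's static friction on B balances it: f₂ = 185 N (well within μ_s(m_A+m_B)g = 471.4 N).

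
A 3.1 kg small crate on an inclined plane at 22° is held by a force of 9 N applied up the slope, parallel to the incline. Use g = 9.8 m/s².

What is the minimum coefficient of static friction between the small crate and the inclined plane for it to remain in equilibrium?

μ_s,min ≈ 0.0845

N = m g cos θ = 28.17 N.
Friction must make up the shortfall along the incline: f = m g sin θ − P = 11.38 − 9 = 2.381 N.
At the threshold f = μ_s N, so μ_s,min = 2.381/28.17 = 0.0845.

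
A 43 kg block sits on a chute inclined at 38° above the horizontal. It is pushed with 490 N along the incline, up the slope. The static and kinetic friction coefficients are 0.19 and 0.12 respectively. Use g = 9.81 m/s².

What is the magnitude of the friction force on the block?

Normal force: N = m g cos θ = 43 × 9.81 × cos 38° = 332.4 N.
For equilibrium along the incline the friction force must supply f = m g sin θ − P = 259.7 − 490 = -230.3 N (positive meaning up-slope).
The static-friction ceiling is μ_s N = 0.19 × 332.4 = 63.16 N.
Since |-230.3| > 63.16 N, static friction cannot hold it; the block slides up the incline and kinetic friction applies: f = μ_k N = 0.12 × 332.4 = 39.9 N.

f ≈ 39.9 N (down the incline)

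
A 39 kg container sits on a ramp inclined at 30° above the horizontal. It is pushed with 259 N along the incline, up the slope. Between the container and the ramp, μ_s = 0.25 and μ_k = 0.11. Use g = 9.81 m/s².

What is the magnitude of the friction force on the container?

f ≈ 67.7 N (down the incline)

Normal force: N = m g cos θ = 39 × 9.81 × cos 30° = 331.3 N.
The friction needed for equilibrium is m g sin θ − P = 191.3 − 259 = -67.71 N, measured positive up-slope.
Static friction can supply at most μ_s N = 82.83 N.
Since |-67.71| ≤ 82.83 N, static friction is sufficient; f equals the required value, not μ_s N.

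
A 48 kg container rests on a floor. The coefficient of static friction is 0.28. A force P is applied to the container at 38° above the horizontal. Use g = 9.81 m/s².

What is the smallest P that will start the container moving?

P ≈ 137 N

N = m g − P sin α (the pull lifts the container).
At impending slip, P cos α = μ_s N = μ_s (m g − P sin α).
Solving: P (cos α + μ_s sin α) = μ_s m g → P = 0.28×471/(cos 38° + 0.28 sin 38°) = 132/0.9604 = 137 N.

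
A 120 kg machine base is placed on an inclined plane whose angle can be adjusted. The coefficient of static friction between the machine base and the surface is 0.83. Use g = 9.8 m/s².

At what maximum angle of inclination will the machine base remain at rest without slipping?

θ_max ≈ 39.7°

At the slip threshold, m g sin θ = μ_s · m g cos θ, so tan θ = μ_s.
θ_max = arctan(0.83) = 39.7°.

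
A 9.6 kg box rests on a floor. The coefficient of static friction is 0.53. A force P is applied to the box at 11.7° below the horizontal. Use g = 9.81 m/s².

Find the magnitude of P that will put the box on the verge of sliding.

P ≈ 57.3 N

N = m g + P sin α (the push presses the box into the floor).
At impending slip, P cos α = μ_s N = μ_s (m g + P sin α).
Solving: P (cos α − μ_s sin α) = μ_s m g → P = 0.53×94.2/(cos 11.7° − 0.53 sin 11.7°) = 49.9/0.8717 = 57.3 N.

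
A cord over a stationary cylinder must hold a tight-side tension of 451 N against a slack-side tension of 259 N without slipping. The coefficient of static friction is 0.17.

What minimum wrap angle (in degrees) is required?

T₂/T₁ = e^{μβ} → β = ln(T₂/T₁)/μ.
β = ln(451/259)/0.17 = 0.5546/0.17 = 3.263 rad.
In degrees: β = 3.263 × 180/π = 187°.

β_min ≈ 187°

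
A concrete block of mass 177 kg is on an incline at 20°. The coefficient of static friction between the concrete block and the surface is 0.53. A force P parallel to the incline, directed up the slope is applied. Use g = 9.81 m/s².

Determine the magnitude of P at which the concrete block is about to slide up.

P ≈ 1460 N

At impending motion up the slope, friction acts down-slope at its limit: f = μ_s N.
P is parallel to the surface, so N = m g cos θ = 1630 N.
Along the incline: P = m g sin θ + μ_s N = 594 + 0.53×1630 = 1460 N.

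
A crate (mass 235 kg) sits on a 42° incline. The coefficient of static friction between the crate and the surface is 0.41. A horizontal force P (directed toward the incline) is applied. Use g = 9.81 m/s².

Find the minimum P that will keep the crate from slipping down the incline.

The crate tends to slide down (tan θ > μ_s), so at the point of impending slip friction acts up-slope at its limit: f = μ_s N.
Perpendicular to the incline: N = m g cos θ + P sin θ.
Along the incline: P cos θ + μ_s N = m g sin θ, i.e. P cos θ + μ_s (m g cos θ + P sin θ) = m g sin θ.
Solving, P (cos θ + μ_s sin θ) = m g (sin θ − μ_s cos θ), so P = 2310×0.3644/1.017 = 826 N.

P_min ≈ 826 N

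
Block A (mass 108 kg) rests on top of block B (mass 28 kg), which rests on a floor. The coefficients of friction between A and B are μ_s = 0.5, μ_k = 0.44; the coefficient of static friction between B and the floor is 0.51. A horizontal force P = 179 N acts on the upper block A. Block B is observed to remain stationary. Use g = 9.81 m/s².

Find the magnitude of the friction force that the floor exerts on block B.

f ≈ 179 N

The normal force B exerts on A is simply A's weight, N₁ = 1059 N.
So the A–B interface can sustain at most μ_s N₁ = 529.7 N of static friction.
P = 179 N is within that limit, so A and B move together (both at rest); the A–B friction is simply f₁ = P = 179 N.
B experiences an equal 179 N forward from A (third law). B is in equilibrium, so the floor supplies f₂ = 179 N of static friction (limit μ_s(m_A+m_B)g = 680.4 N, not exceeded).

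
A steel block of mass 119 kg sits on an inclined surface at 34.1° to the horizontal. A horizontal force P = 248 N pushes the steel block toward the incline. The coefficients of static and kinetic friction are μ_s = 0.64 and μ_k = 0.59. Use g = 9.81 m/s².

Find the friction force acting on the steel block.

f ≈ 449 N (up the incline)

The horizontal push has a component P sin θ into the surface, so N = m g cos θ + P sin θ = 966.7 + 139 = 1106 N.
Parallel to the incline: P cos θ − m g sin θ = 205.4 − 654.5 = -449.1 N; the friction needed to balance this is 449.1 N acting up the slope.
Maximum static friction: μ_s N = 0.64 × 1106 = 707.7 N.
Since 449.1 N is within the 707.7 N limit, the steel block stays put and friction is exactly 449 N.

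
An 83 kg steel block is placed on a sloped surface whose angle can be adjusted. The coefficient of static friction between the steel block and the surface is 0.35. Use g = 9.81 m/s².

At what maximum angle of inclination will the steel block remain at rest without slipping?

θ_max ≈ 19.3°

At the slip threshold, m g sin θ = μ_s · m g cos θ, so tan θ = μ_s.
θ_max = arctan(0.35) = 19.3°.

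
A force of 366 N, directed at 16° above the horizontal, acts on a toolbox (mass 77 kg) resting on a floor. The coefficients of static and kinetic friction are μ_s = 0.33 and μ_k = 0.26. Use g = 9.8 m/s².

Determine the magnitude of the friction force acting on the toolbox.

f ≈ 170 N

N = m g − P sin α = 754.6 − 366×sin 16° = 653.7 N.
Horizontally, friction must balance P cos α = 351.8 N.
μ_s N = 0.33 × 653.7 = 215.7 N.
351.8 > 215.7 N → the toolbox slides; f = μ_k N = 0.26×653.7 = 170 N.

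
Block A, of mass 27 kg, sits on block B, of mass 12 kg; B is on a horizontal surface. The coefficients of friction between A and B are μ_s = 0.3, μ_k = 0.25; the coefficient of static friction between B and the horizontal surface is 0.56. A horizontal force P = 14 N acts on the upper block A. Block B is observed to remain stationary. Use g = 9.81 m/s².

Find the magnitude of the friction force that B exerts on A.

f ≈ 14 N

The normal force B exerts on A is simply A's weight, N₁ = 264.9 N.
Maximum static friction on A from B: μ_s N₁ = 0.3×264.9 = 79.46 N.
P = 14 N is within that limit, so A and B move together (both at rest); the A–B friction is simply f₁ = P = 14 N.
By Newton's third law B feels 14 N forward from A. With B stationary, the floor's static friction on B balances it: f₂ = 14 N (well within μ_s(m_A+m_B)g = 214.3 N).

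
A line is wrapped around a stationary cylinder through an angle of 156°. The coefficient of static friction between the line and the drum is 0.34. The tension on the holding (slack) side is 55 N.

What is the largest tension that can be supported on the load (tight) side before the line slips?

At impending slip the capstan equation gives T₂/T₁ = e^{μβ} with β in radians.
β = 156° × π/180 = 2.723 rad.
e^{μβ} = e^{0.34×2.723} = 2.524.
T₂ = T₁ · e^{μβ} = 55 × 2.524 = 139 N.

T_max ≈ 139 N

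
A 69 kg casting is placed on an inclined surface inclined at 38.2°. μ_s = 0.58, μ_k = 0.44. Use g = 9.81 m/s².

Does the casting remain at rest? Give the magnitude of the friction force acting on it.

f ≈ 234 N

N = m g cos θ = 532 N.
Down-slope weight component: m g sin θ = 419 N.
μ_s N = 309 N.
419 > 309 N, so it slides; kinetic friction f = μ_k N = 0.44×532 = 234 N.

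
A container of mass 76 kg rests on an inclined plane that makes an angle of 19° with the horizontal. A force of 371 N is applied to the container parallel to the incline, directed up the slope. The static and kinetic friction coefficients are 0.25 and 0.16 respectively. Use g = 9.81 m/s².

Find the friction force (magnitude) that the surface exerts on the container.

f ≈ 128 N (down the incline)

The normal reaction is N = m g cos θ = 704.9 N.
For equilibrium along the incline the friction force must supply f = m g sin θ − P = 242.7 − 371 = -128.3 N (positive meaning up-slope).
Static friction can supply at most μ_s N = 176.2 N.
Since |-128.3| ≤ 176.2 N, no slip — friction simply equals what equilibrium demands.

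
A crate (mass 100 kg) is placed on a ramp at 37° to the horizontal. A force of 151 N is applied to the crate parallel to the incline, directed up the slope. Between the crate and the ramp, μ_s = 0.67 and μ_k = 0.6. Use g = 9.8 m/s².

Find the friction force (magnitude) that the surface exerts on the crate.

The normal reaction is N = m g cos θ = 782.7 N.
Parallel to the incline, ΣF = 0 gives f = m g sin θ − P = 589.8 − 151 = 438.8 N (up-slope positive).
Static friction can supply at most μ_s N = 524.4 N.
Since |438.8| ≤ 524.4 N, the crate remains in static equilibrium and friction takes exactly the required value.

f ≈ 439 N (up the incline)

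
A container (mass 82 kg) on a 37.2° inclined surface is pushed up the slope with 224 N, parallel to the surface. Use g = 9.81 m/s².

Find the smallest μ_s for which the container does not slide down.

μ_s,min ≈ 0.409

N = m g cos θ = 640.7 N.
Friction must make up the shortfall along the incline: f = m g sin θ − P = 486.4 − 224 = 262.4 N.
At the threshold f = μ_s N, so μ_s,min = 262.4/640.7 = 0.409.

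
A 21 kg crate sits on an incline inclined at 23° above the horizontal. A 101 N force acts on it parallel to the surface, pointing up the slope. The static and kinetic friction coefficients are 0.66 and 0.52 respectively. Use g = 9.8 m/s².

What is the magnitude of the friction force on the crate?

f ≈ 20.6 N (down the incline)

Perpendicular to the surface, N = m g cos θ = 21·9.8·cos 23° = 189.4 N.
For equilibrium along the incline the friction force must supply f = m g sin θ − P = 80.41 − 101 = -20.59 N (positive meaning up-slope).
The static-friction ceiling is μ_s N = 0.66 × 189.4 = 125 N.
Since |-20.59| ≤ 125 N, no slip — friction simply equals what equilibrium demands.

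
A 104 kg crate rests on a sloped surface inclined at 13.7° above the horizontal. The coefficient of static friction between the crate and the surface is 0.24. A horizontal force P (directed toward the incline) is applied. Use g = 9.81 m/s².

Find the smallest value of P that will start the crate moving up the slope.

P ≈ 524 N

At impending motion up the slope, friction acts down-slope at its limit: f = μ_s N.
Perpendicular to the incline: N = m g cos θ + P sin θ.
Along the incline: P cos θ = m g sin θ + μ_s N = m g sin θ + μ_s (m g cos θ + P sin θ).
Solving, P (cos θ − μ_s sin θ) = m g (sin θ + μ_s cos θ), so P = 104×9.81×(sin 13.7° + 0.24 cos 13.7°)/(cos 13.7° − 0.24 sin 13.7°) = 1020×0.47/0.9147 = 524 N.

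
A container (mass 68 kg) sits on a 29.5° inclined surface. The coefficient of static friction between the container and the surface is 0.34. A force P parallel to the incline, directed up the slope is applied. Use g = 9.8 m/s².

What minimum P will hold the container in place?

The container tends to slide down (tan θ > μ_s), so at the point of impending slip friction acts up-slope at its limit: f = μ_s N.
P is parallel to the surface, so N = m g cos θ = 580 N.
Along the incline: P + μ_s N = m g sin θ, so P = 328 − 0.34×580 = 131 N.

P_min ≈ 131 N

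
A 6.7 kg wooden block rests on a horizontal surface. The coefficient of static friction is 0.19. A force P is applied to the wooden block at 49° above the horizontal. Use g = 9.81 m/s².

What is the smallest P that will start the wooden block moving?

P ≈ 15.6 N

N = m g − P sin α (the pull lifts the wooden block).
At impending slip, P cos α = μ_s N = μ_s (m g − P sin α).
Solving: P (cos α + μ_s sin α) = μ_s m g → P = 0.19×65.7/(cos 49° + 0.19 sin 49°) = 12.5/0.7995 = 15.6 N.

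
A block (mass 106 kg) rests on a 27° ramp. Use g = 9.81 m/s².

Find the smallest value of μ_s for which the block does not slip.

At the slip threshold m g sin θ = μ_s m g cos θ, so μ_s,min = tan θ.
μ_s,min = tan 27° = 0.51.

μ_s,min ≈ 0.51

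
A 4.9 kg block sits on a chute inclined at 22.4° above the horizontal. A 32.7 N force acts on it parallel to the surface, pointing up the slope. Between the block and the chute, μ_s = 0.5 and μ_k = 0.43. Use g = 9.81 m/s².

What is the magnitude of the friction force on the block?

f ≈ 14.4 N (down the incline)

Normal force: N = m g cos θ = 4.9 × 9.81 × cos 22.4° = 44.44 N.
For equilibrium along the incline the friction force must supply f = m g sin θ − P = 18.32 − 32.7 = -14.38 N (positive meaning up-slope).
The static-friction ceiling is μ_s N = 0.5 × 44.44 = 22.22 N.
Since |-14.38| ≤ 22.22 N, static friction is sufficient; f equals the required value, not μ_s N.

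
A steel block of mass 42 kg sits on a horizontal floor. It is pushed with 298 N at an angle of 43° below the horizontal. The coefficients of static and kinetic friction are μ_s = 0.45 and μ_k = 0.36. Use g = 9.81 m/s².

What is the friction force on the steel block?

N = m g + P sin α = 412 + 298×sin 43° = 615.3 N.
The horizontal driving force is P cos α = 217.9 N, so equilibrium needs friction f = 217.9 N.
The static-friction limit is μ_s N = 276.9 N.
Since 217.9 N does not exceed the limit, the steel block stays at rest and f = 218 N.

f ≈ 218 N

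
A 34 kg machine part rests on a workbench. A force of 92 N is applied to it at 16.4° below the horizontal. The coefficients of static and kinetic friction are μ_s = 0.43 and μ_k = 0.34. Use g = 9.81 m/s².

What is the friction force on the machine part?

The vertical component of P adds to the normal force: N = m g + P sin α = 333.5 + 25.98 = 359.5 N.
For equilibrium, f = P cos α = 92×cos 16.4° = 88.26 N.
μ_s N = 0.43 × 359.5 = 154.6 N.
88.26 ≤ 154.6 N → static; friction equals the required 88.3 N.

f ≈ 88.3 N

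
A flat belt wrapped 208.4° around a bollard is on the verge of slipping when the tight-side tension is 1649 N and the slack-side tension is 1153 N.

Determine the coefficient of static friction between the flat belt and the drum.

μ ≈ 0.0984

T₂/T₁ = e^{μβ} → μ = ln(T₂/T₁)/β.
β = 208.4° = 3.637 rad.
μ = ln(1649/1153)/3.637 = ln(1.43)/3.637 = 0.0984.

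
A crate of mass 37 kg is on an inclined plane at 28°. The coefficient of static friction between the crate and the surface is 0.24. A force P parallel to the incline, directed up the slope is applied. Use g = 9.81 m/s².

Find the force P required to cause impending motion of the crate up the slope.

At impending motion up the slope, friction acts down-slope at its limit: f = μ_s N.
P is parallel to the surface, so N = m g cos θ = 320 N.
Along the incline: P = m g sin θ + μ_s N = 170 + 0.24×320 = 247 N.

P ≈ 247 N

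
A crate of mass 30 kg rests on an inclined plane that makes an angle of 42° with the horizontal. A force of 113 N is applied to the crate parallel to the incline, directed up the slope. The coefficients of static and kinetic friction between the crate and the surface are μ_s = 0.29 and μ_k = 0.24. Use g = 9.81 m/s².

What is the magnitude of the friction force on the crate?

f ≈ 52.5 N (up the incline)

The normal reaction is N = m g cos θ = 218.7 N.
For equilibrium along the incline the friction force must supply f = m g sin θ − P = 196.9 − 113 = 83.93 N (positive meaning up-slope).
Static friction can supply at most μ_s N = 63.43 N.
|83.93| exceeds 63.43 N, so the crate slips down-slope; friction is kinetic, f = μ_k N = 0.24×218.7 = 52.5 N.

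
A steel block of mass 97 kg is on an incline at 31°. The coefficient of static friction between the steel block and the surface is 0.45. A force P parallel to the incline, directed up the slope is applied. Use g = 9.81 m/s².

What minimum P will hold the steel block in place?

The steel block tends to slide down (tan θ > μ_s), so at the point of impending slip friction acts up-slope at its limit: f = μ_s N.
P is parallel to the surface, so N = m g cos θ = 816 N.
Along the incline: P + μ_s N = m g sin θ, so P = 490 − 0.45×816 = 123 N.

P_min ≈ 123 N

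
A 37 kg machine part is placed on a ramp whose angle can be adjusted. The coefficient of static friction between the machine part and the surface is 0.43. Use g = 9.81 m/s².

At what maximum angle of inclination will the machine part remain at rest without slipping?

At the slip threshold, m g sin θ = μ_s · m g cos θ, so tan θ = μ_s.
θ_max = arctan(0.43) = 23.3°.

θ_max ≈ 23.3°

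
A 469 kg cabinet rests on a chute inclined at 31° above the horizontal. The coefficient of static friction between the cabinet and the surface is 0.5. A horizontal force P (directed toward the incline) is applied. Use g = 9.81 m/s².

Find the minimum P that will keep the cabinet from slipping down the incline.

The cabinet tends to slide down (tan θ > μ_s), so at the point of impending slip friction acts up-slope at its limit: f = μ_s N.
Perpendicular to the incline: N = m g cos θ + P sin θ.
Along the incline: P cos θ + μ_s N = m g sin θ, i.e. P cos θ + μ_s (m g cos θ + P sin θ) = m g sin θ.
Solving, P (cos θ + μ_s sin θ) = m g (sin θ − μ_s cos θ), so P = 4600×0.08645/1.115 = 357 N.

P_min ≈ 357 N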